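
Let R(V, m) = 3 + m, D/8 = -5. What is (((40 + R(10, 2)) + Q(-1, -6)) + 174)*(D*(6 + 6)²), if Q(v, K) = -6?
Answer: -1226880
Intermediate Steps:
D = -40 (D = 8*(-5) = -40)
(((40 + R(10, 2)) + Q(-1, -6)) + 174)*(D*(6 + 6)²) = (((40 + (3 + 2)) - 6) + 174)*(-40*(6 + 6)²) = (((40 + 5) - 6) + 174)*(-40*12²) = ((45 - 6) + 174)*(-40*144) = (39 + 174)*(-5760) = 213*(-5760) = -1226880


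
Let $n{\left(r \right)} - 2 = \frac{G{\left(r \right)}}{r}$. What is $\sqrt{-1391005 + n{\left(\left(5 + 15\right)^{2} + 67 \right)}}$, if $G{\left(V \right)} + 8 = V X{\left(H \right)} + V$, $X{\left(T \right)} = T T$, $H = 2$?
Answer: $\frac{i \sqrt{303361366558}}{467} \approx 1179.4 i$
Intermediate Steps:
$X{\left(T \right)} = T^{2}$
$G{\left(V \right)} = -8 + 5 V$ ($G{\left(V \right)} = -8 + \left(V 2^{2} + V\right) = -8 + \left(V 4 + V\right) = -8 + \left(4 V + V\right) = -8 + 5 V$)
$n{\left(r \right)} = 2 + \frac{-8 + 5 r}{r}$
$\sqrt{-1391005 + n{\left(\left(5 + 15\right)^{2} + 67 \right)}} = \sqrt{-1391005 + \left(7 - \frac{8}{\left(5 + 15\right)^{2} + 67}\right)} = \sqrt{-1391005 + \left(7 - \frac{8}{20^{2} + 67}\right)} = \sqrt{-1391005 + \left(7 - \frac{8}{400 + 67}\right)} = \sqrt{-1391005 + \left(7 - \frac{8}{467}\right)} = \sqrt{-1391005 + \frac{3261}{467}} = \sqrt{- \frac{649596074}{467}} = \frac{i \sqrt{303361366558}}{467}$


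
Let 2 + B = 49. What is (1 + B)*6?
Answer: 288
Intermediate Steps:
B = 47 (B = -2 + 49 = 47)
(1 + B)*6 = (1 + 47)*6 = 48*6 = 288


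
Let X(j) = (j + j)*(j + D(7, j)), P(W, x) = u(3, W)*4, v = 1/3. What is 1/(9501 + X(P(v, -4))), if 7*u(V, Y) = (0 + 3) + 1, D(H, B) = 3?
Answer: 49/466733 ≈ 0.00010499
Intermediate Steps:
v = 1/3 ≈ 0.33333
u(V, Y) = 4/7 (u(V, Y) = ((0 + 3) + 1)/7 = (3 + 1)/7 = (1/7)*4 = 4/7)
P(W, x) = 16/7 (P(W, x) = (4/7)*4 = 16/7)
X(j) = 2*j*(3 + j) (X(j) = (j + j)*(j + 3) = (2*j)*(3 + j) = 2*j*(3 + j))
1/(9501 + X(P(v, -4))) = 1/(9501 + 2*(16/7)*(3 + 16/7)) = 1/(9501 + 2*(16/7)*(37/7)) = 1/(9501 + 1184/49) = 1/(466733/49) = 49/466733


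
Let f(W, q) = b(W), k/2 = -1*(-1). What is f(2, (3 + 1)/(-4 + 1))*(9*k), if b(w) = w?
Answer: 36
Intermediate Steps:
k = 2 (k = 2*(-1*(-1)) = 2*1 = 2)
f(W, q) = W
f(2, (3 + 1)/(-4 + 1))*(9*k) = 2*(9*2) = 2*18 = 36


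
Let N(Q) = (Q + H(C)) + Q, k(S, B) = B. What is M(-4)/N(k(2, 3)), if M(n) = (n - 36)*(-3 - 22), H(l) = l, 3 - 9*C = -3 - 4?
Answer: 1125/8 ≈ 140.63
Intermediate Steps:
C = 10/9 (C = ⅓ - (-3 - 4)/9 = ⅓ - ⅑*(-7) = ⅓ + 7/9 = 10/9 ≈ 1.1111)
M(n) = 900 - 25*n (M(n) = (-36 + n)*(-25) = 900 - 25*n)
N(Q) = 10/9 + 2*Q (N(Q) = (Q + 10/9) + Q = (10/9 + Q) + Q = 10/9 + 2*Q)
M(-4)/N(k(2, 3)) = (900 - 25*(-4))/(10/9 + 2*3) = (900 + 100)/(10/9 + 6) = 1000/(64/9) = 1000*(9/64) = 1125/8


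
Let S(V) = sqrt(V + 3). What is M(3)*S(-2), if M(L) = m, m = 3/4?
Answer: 3/4 ≈ 0.75000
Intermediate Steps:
m = 3/4 (m = 3*(1/4) = 3/4 ≈ 0.75000)
M(L) = 3/4
S(V) = sqrt(3 + V)
M(3)*S(-2) = 3*sqrt(3 - 2)/4 = 3*sqrt(1)/4 = (3/4)*1 = 3/4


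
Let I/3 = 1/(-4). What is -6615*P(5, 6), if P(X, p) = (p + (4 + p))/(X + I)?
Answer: -423360/17 ≈ -24904.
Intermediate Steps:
I = -¾ (I = 3/(-4) = 3*(-¼) = -¾ ≈ -0.75000)
P(X, p) = (4 + 2*p)/(-¾ + X) (P(X, p) = (p + (4 + p))/(X - ¾) = (4 + 2*p)/(-¾ + X))
-6615*P(5, 6) = -52920*(2 + 6)/(-3 + 4*5) = -52920*8/(-3 + 20) = -52920*8/17 = -6615*64/17 = -423360/17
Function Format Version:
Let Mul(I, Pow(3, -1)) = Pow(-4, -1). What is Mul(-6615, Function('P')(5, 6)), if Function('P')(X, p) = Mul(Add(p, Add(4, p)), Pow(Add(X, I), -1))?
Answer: Rational(-423360, 17) ≈ -24904.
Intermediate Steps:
I = Rational(-3, 4) (I = Mul(3, Pow(-4, -1)) = Mul(3, Rational(-1, 4)) = Rational(-3, 4) ≈ -0.75000)
Function('P')(X, p) = Mul(Pow(Add(Rational(-3, 4), X), -1), Add(4, Mul(2, p))) (Function('P')(X, p) = Mul(Add(p, Add(4, p)), Pow(Add(X, Rational(-3, 4)), -1)) = Mul(Add(4, Mul(2, p)), Pow(Add(Rational(-3, 4), X), -1)) = Mul(Pow(Add(Rational(-3, 4), X), -1), Add(4, Mul(2, p))))
Mul(-6615, Function('P')(5, 6)) = Mul(-6615, Mul(8, Pow(Add(-3, Mul(4, 5)), -1), Add(2, 6))) = Mul(-6615, Mul(8, Pow(Add(-3, 20), -1), 8)) = Mul(-6615, Mul(8, Pow(17, -1), 8)) = Mul(-6615, Mul(8, Rational(1, 17), 8)) = Mul(-6615, Rational(64, 17)) = Rational(-423360, 17)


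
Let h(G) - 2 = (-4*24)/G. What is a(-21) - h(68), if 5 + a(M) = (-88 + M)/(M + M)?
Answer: -2137/714 ≈ -2.9930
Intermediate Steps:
a(M) = -5 + (-88 + M)/(2*M) (a(M) = -5 + (-88 + M)/(M + M) = -5 + (-88 + M)/((2*M)) = -5 + (-88 + M)*(1/(2*M)) = -5 + (-88 + M)/(2*M))
h(G) = 2 - 96/G (h(G) = 2 + (-4*24)/G = 2 - 96/G)
a(-21) - h(68) = (-9/2 - 44/(-21)) - (2 - 96/68) = (-9/2 - 44*(-1/21)) - (2 - 96*1/68) = (-9/2 + 44/21) - (2 - 24/17) = -101/42 - 1*10/17 = -101/42 - 10/17 = -2137/714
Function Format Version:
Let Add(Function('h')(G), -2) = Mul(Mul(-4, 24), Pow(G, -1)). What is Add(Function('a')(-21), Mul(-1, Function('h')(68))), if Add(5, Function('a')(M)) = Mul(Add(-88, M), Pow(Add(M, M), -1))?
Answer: Rational(-2137, 714) ≈ -2.9930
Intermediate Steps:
Function('a')(M) = Add(-5, Mul(Rational(1, 2), Pow(M, -1), Add(-88, M))) (Function('a')(M) = Add(-5, Mul(Add(-88, M), Pow(Add(M, M), -1))) = Add(-5, Mul(Add(-88, M), Pow(Mul(2, M), -1))) = Add(-5, Mul(Add(-88, M), Mul(Rational(1, 2), Pow(M, -1)))) = Add(-5, Mul(Rational(1, 2), Pow(M, -1), Add(-88, M))))
Function('h')(G) = Add(2, Mul(-96, Pow(G, -1))) (Function('h')(G) = Add(2, Mul(Mul(-4, 24), Pow(G, -1))) = Add(2, Mul(-96, Pow(G, -1))))
Add(Function('a')(-21), Mul(-1, Function('h')(68))) = Add(Add(Rational(-9, 2), Mul(-44, Pow(-21, -1))), Mul(-1, Add(2, Mul(-96, Pow(68, -1))))) = Add(Add(Rational(-9, 2), Mul(-44, Rational(-1, 21))), Mul(-1, Add(2, Mul(-96, Rational(1, 68))))) = Add(Add(Rational(-9, 2), Rational(44, 21)), Mul(-1, Add(2, Rational(-24, 17)))) = Add(Rational(-101, 42), Mul(-1, Rational(10, 17))) = Add(Rational(-101, 42), Rational(-10, 17)) = Rational(-2137, 714)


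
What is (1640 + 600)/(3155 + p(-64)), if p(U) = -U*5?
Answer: 448/695 ≈ 0.64460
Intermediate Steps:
p(U) = -5*U
(1640 + 600)/(3155 + p(-64)) = (1640 + 600)/(3155 - 5*(-64)) = 2240/(3155 + 320) = 2240/3475 = 2240*(1/3475) = 448/695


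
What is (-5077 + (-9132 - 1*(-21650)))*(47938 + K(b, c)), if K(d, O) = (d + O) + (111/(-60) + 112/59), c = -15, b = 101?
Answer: 421669393257/1180 ≈ 3.5735e+8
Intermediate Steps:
K(d, O) = 57/1180 + O + d (K(d, O) = (O + d) + (111*(-1/60) + 112*(1/59)) = (O + d) + (-37/20 + 112/59) = (O + d) + 57/1180 = 57/1180 + O + d)
(-5077 + (-9132 - 1*(-21650)))*(47938 + K(b, c)) = (-5077 + (-9132 - 1*(-21650)))*(47938 + (57/1180 - 15 + 101)) = (-5077 + (-9132 + 21650))*(47938 + 101537/1180) = (-5077 + 12518)*(56668377/1180) = 7441*(56668377/1180) = 421669393257/1180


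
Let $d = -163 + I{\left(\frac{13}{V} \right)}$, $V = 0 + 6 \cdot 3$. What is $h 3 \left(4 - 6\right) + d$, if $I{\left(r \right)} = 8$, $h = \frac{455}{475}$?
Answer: $- \frac{15271}{95} \approx -160.75$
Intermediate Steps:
$h = \frac{91}{95}$ ($h = 455 \cdot \frac{1}{475} = \frac{91}{95} \approx 0.95789$)
$V = 18$ ($V = 0 + 18 = 18$)
$d = -155$ ($d = -163 + 8 = -155$)
$h 3 \left(4 - 6\right) + d = \frac{91 \cdot 3 \left(4 - 6\right)}{95} - 155 = \frac{91 \cdot 3 \left(-2\right)}{95} - 155 = \frac{91}{95} \left(-6\right) - 155 = - \frac{546}{95} - 155 = - \frac{15271}{95}$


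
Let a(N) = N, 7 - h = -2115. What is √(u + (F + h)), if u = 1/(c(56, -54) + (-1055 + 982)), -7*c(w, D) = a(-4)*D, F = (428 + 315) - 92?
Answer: 6*√40711273/727 ≈ 52.659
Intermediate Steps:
F = 651 (F = 743 - 92 = 651)
h = 2122 (h = 7 - 1*(-2115) = 7 + 2115 = 2122)
c(w, D) = 4*D/7 (c(w, D) = -(-4)*D/7 = 4*D/7)
u = -7/727 (u = 1/((4/7)*(-54) + (-1055 + 982)) = 1/(-216/7 - 73) = 1/(-727/7) = -7/727 ≈ -0.0096286)
√(u + (F + h)) = √(-7/727 + (651 + 2122)) = √(-7/727 + 2773) = √(2015964/727) = 6*√40711273/727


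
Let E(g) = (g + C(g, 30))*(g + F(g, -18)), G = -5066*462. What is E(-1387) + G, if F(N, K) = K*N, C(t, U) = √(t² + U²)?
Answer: -35044565 + 23579*√1924669 ≈ -2.3328e+6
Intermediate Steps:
C(t, U) = √(U² + t²)
G = -2340492
E(g) = -17*g*(g + √(900 + g²)) (E(g) = (g + √(30² + g²))*(g - 18*g) = (g + √(900 + g²))*(-17*g) = -17*g*(g + √(900 + g²)))
E(-1387) + G = 17*(-1387)*(-1*(-1387) - √(900 + (-1387)²)) - 2340492 = 17*(-1387)*(1387 - √(900 + 1923769)) - 2340492 = 17*(-1387)*(1387 - √1924669) - 2340492 = (-32704073 + 23579*√1924669) - 2340492 = -35044565 + 23579*√1924669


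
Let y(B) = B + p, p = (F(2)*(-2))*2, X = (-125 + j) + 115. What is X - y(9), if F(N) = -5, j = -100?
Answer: -139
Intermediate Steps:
X = -110 (X = (-125 - 100) + 115 = -225 + 115 = -110)
p = 20 (p = -5*(-2)*2 = 10*2 = 20)
y(B) = 20 + B (y(B) = B + 20 = 20 + B)
X - y(9) = -110 - (20 + 9) = -110 - 1*29 = -110 - 29 = -139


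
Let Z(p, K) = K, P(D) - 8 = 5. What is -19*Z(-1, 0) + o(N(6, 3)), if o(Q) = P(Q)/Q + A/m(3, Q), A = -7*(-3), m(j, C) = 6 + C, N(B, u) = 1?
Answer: 16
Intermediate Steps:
P(D) = 13 (P(D) = 8 + 5 = 13)
A = 21
o(Q) = 13/Q + 21/(6 + Q)
-19*Z(-1, 0) + o(N(6, 3)) = -19*0 + 2*(39 + 17*1)/(1*(6 + 1)) = 0 + 2*1*(39 + 17)/7 = 0 + 2*1*(1/7)*56 = 0 + 16 = 16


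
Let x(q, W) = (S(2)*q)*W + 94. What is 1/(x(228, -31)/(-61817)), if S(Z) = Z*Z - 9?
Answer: -8831/5062 ≈ -1.7446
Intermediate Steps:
S(Z) = -9 + Z² (S(Z) = Z² - 9 = -9 + Z²)
x(q, W) = 94 - 5*W*q (x(q, W) = ((-9 + 2²)*q)*W + 94 = ((-9 + 4)*q)*W + 94 = (-5*q)*W + 94 = -5*W*q + 94 = 94 - 5*W*q)
1/(x(228, -31)/(-61817)) = 1/((94 - 5*(-31)*228)/(-61817)) = 1/((94 + 35340)*(-1/61817)) = 1/(35434*(-1/61817)) = 1/(-5062/8831) = -8831/5062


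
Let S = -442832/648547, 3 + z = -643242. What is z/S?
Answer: 417174615015/442832 ≈ 9.4206e+5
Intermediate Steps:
z = -643245 (z = -3 - 643242 = -643245)
S = -442832/648547 (S = -442832*1/648547 = -442832/648547 ≈ -0.68281)
z/S = -643245/(-442832/648547) = -643245*(-648547/442832) = 417174615015/442832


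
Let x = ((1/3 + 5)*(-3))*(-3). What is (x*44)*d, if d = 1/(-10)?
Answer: -1056/5 ≈ -211.20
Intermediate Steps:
d = -1/10 ≈ -0.10000
x = 48 (x = ((1/3 + 5)*(-3))*(-3) = ((16/3)*(-3))*(-3) = -16*(-3) = 48)
(x*44)*d = (48*44)*(-1/10) = 2112*(-1/10) = -1056/5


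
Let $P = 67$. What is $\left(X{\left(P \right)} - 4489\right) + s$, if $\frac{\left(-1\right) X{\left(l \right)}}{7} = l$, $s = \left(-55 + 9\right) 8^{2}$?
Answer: $-7902$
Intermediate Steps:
$s = -2944$ ($s = \left(-46\right) 64 = -2944$)
$X{\left(l \right)} = - 7 l$
$\left(X{\left(P \right)} - 4489\right) + s = \left(\left(-7\right) 67 - 4489\right) - 2944 = \left(-469 - 4489\right) - 2944 = -4958 - 2944 = -7902$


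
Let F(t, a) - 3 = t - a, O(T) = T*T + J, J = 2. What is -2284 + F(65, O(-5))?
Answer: -2243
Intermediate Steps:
O(T) = 2 + T**2 (O(T) = T*T + 2 = T**2 + 2 = 2 + T**2)
F(t, a) = 3 + t - a (F(t, a) = 3 + (t - a) = 3 + t - a)
-2284 + F(65, O(-5)) = -2284 + (3 + 65 - (2 + (-5)**2)) = -2284 + (3 + 65 - (2 + 25)) = -2284 + (3 + 65 - 1*27) = -2284 + (3 + 65 - 27) = -2284 + 41 = -2243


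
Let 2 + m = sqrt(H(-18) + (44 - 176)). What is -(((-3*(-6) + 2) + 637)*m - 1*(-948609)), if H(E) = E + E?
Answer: -947295 - 1314*I*sqrt(42) ≈ -9.473e+5 - 8515.7*I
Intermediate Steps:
H(E) = 2*E
m = -2 + 2*I*sqrt(42) (m = -2 + sqrt(2*(-18) + (44 - 176)) = -2 + sqrt(-36 - 132) = -2 + sqrt(-168) = -2 + 2*I*sqrt(42) ≈ -2.0 + 12.961*I)
-(((-3*(-6) + 2) + 637)*m - 1*(-948609)) = -(((-3*(-6) + 2) + 637)*(-2 + 2*I*sqrt(42)) - 1*(-948609)) = -(((18 + 2) + 637)*(-2 + 2*I*sqrt(42)) + 948609) = -((20 + 637)*(-2 + 2*I*sqrt(42)) + 948609) = -(657*(-2 + 2*I*sqrt(42)) + 948609) = -((-1314 + 1314*I*sqrt(42)) + 948609) = -(947295 + 1314*I*sqrt(42)) = -947295 - 1314*I*sqrt(42)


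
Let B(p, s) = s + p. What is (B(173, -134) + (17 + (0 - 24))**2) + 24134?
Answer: 24222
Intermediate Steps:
B(p, s) = p + s
(B(173, -134) + (17 + (0 - 24))**2) + 24134 = ((173 - 134) + (17 + (0 - 24))**2) + 24134 = (39 + (17 - 24)**2) + 24134 = (39 + (-7)**2) + 24134 = (39 + 49) + 24134 = 88 + 24134 = 24222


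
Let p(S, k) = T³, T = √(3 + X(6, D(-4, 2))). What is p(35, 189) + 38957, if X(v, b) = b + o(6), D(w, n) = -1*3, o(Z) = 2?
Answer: 38957 + 2*√2 ≈ 38960.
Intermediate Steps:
D(w, n) = -3
X(v, b) = 2 + b (X(v, b) = b + 2 = 2 + b)
T = √2 (T = √(3 + (2 - 3)) = √(3 - 1) = √2 ≈ 1.4142)
p(S, k) = 2*√2 (p(S, k) = (√2)³ = 2*√2)
p(35, 189) + 38957 = 2*√2 + 38957 = 38957 + 2*√2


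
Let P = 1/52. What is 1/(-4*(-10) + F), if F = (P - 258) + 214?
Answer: -52/207 ≈ -0.25121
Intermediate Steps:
P = 1/52 ≈ 0.019231
F = -2287/52 (F = (1/52 - 258) + 214 = -13415/52 + 214 = -2287/52 ≈ -43.981)
1/(-4*(-10) + F) = 1/(-4*(-10) - 2287/52) = 1/(40 - 2287/52) = 1/(-207/52) = -52/207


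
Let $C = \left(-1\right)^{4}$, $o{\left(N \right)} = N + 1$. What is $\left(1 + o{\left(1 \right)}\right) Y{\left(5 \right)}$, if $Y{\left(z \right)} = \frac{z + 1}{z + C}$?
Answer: $3$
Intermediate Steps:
$o{\left(N \right)} = 1 + N$
$C = 1$
$Y{\left(z \right)} = 1$ ($Y{\left(z \right)} = \frac{z + 1}{z + 1} = \frac{1 + z}{1 + z} = 1$)
$\left(1 + o{\left(1 \right)}\right) Y{\left(5 \right)} = \left(1 + \left(1 + 1\right)\right) 1 = \left(1 + 2\right) 1 = 3 \cdot 1 = 3$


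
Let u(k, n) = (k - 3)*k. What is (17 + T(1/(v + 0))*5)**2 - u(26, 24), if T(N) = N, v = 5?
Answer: -274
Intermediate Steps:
u(k, n) = k*(-3 + k) (u(k, n) = (-3 + k)*k = k*(-3 + k))
(17 + T(1/(v + 0))*5)**2 - u(26, 24) = (17 + 5/(5 + 0))**2 - 26*(-3 + 26) = (17 + 5/5)**2 - 26*23 = (17 + (1/5)*5)**2 - 1*598 = (17 + 1)**2 - 598 = 18**2 - 598 = 324 - 598 = -274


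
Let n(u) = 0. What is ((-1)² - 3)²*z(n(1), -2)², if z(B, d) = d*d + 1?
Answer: 100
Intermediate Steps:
z(B, d) = 1 + d² (z(B, d) = d² + 1 = 1 + d²)
((-1)² - 3)²*z(n(1), -2)² = ((-1)² - 3)²*(1 + (-2)²)² = (1 - 3)²*(1 + 4)² = (-2)²*5² = 4*25 = 100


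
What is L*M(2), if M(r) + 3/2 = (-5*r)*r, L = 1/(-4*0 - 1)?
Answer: 43/2 ≈ 21.500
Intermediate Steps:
L = -1 (L = 1/(0 - 1) = 1/(-1) = -1)
M(r) = -3/2 - 5*r² (M(r) = -3/2 + (-5*r)*r = -3/2 - 5*r²)
L*M(2) = -(-3/2 - 5*2²) = -(-3/2 - 5*4) = -(-3/2 - 20) = -1*(-43/2) = 43/2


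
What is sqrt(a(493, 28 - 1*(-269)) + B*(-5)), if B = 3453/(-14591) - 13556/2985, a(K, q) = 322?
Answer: sqrt(26245626759431565)/8710827 ≈ 18.598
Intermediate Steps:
B = -208102801/43554135 (B = 3453*(-1/14591) - 13556*1/2985 = -3453/14591 - 13556/2985 = -208102801/43554135 ≈ -4.7780)
sqrt(a(493, 28 - 1*(-269)) + B*(-5)) = sqrt(322 - 208102801/43554135*(-5)) = sqrt(322 + 208102801/8710827) = sqrt(3012989095/8710827) = sqrt(26245626759431565)/8710827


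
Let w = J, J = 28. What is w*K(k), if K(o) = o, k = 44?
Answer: 1232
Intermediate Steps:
w = 28
w*K(k) = 28*44 = 1232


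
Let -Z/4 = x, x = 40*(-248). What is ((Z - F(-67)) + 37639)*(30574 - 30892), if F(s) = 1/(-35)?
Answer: -860560788/35 ≈ -2.4587e+7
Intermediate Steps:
F(s) = -1/35
x = -9920
Z = 39680 (Z = -4*(-9920) = 39680)
((Z - F(-67)) + 37639)*(30574 - 30892) = ((39680 - 1*(-1/35)) + 37639)*(30574 - 30892) = ((39680 + 1/35) + 37639)*(-318) = (1388801/35 + 37639)*(-318) = (2706166/35)*(-318) = -860560788/35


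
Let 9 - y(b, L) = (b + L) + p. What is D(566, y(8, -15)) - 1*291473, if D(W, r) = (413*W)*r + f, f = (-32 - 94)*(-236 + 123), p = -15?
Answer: 6969263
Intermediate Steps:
f = 14238 (f = -126*(-113) = 14238)
y(b, L) = 24 - L - b (y(b, L) = 9 - ((b + L) - 15) = 9 - ((L + b) - 15) = 9 - (-15 + L + b) = 9 + (15 - L - b) = 24 - L - b)
D(W, r) = 14238 + 413*W*r (D(W, r) = (413*W)*r + 14238 = 413*W*r + 14238 = 14238 + 413*W*r)
D(566, y(8, -15)) - 1*291473 = (14238 + 413*566*(24 - 1*(-15) - 1*8)) - 1*291473 = (14238 + 413*566*(24 + 15 - 8)) - 291473 = (14238 + 413*566*31) - 291473 = (14238 + 7246498) - 291473 = 7260736 - 291473 = 6969263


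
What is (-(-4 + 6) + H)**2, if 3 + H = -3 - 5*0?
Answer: 64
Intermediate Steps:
H = -6 (H = -3 + (-3 - 5*0) = -3 + (-3 + 0) = -3 - 3 = -6)
(-(-4 + 6) + H)**2 = (-(-4 + 6) - 6)**2 = (-1*2 - 6)**2 = (-2 - 6)**2 = (-8)**2 = 64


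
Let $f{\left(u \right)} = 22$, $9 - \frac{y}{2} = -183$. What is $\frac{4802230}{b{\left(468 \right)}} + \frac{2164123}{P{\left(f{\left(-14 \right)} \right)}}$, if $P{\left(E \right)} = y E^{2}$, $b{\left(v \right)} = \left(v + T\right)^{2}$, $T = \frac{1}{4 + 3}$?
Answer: $\frac{66973570104787}{1995857217024} \approx 33.556$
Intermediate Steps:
$y = 384$ ($y = 18 - -366 = 18 + 366 = 384$)
$T = \frac{1}{7} \approx 0.14286$
$b{\left(v \right)} = \left(\frac{1}{7} + v\right)^{2}$ ($b{\left(v \right)} = \left(v + \frac{1}{7}\right)^{2} = \left(\frac{1}{7} + v\right)^{2}$)
$P{\left(E \right)} = 384 E^{2}$
$\frac{4802230}{b{\left(468 \right)}} + \frac{2164123}{P{\left(f{\left(-14 \right)} \right)}} = \frac{4802230}{\frac{1}{49} \left(1 + 7 \cdot 468\right)^{2}} + \frac{2164123}{384 \cdot 22^{2}} = \frac{4802230}{\frac{1}{49} \left(1 + 3276\right)^{2}} + \frac{2164123}{384 \cdot 484} = \frac{4802230}{\frac{1}{49} \cdot 3277^{2}} + \frac{2164123}{185856} = \frac{4802230}{\frac{1}{49} \cdot 10738729} + 2164123 \cdot \frac{1}{185856} = \frac{4802230}{\frac{10738729}{49}} + \frac{2164123}{185856} = 4802230 \cdot \frac{49}{10738729} + \frac{2164123}{185856} = \frac{235309270}{10738729} + \frac{2164123}{185856} = \frac{66973570104787}{1995857217024}$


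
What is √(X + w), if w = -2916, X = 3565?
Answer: √649 ≈ 25.475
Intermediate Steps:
√(X + w) = √(3565 - 2916) = √649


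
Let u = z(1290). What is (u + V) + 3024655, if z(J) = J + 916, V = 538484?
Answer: 3565345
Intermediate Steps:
z(J) = 916 + J
u = 2206 (u = 916 + 1290 = 2206)
(u + V) + 3024655 = (2206 + 538484) + 3024655 = 540690 + 3024655 = 3565345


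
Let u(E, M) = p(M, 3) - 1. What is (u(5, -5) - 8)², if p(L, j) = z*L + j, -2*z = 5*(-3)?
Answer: 7569/4 ≈ 1892.3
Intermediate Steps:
z = 15/2 (z = -5*(-3)/2 = -½*(-15) = 15/2 ≈ 7.5000)
p(L, j) = j + 15*L/2 (p(L, j) = 15*L/2 + j = j + 15*L/2)
u(E, M) = 2 + 15*M/2 (u(E, M) = (3 + 15*M/2) - 1 = 2 + 15*M/2)
(u(5, -5) - 8)² = ((2 + (15/2)*(-5)) - 8)² = ((2 - 75/2) - 8)² = (-71/2 - 8)² = (-87/2)² = 7569/4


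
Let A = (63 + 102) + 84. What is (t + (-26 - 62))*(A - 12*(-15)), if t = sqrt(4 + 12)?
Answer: -36036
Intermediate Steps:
A = 249 (A = 165 + 84 = 249)
t = 4 (t = sqrt(16) = 4)
(t + (-26 - 62))*(A - 12*(-15)) = (4 + (-26 - 62))*(249 - 12*(-15)) = (4 - 88)*(249 + 180) = -84*429 = -36036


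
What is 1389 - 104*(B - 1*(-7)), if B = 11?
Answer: -483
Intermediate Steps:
1389 - 104*(B - 1*(-7)) = 1389 - 104*(11 - 1*(-7)) = 1389 - 104*(11 + 7) = 1389 - 104*18 = 1389 - 1*1872 = 1389 - 1872 = -483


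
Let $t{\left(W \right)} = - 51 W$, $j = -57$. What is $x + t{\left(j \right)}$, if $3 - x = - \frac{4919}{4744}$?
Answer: $\frac{13809959}{4744} \approx 2911.0$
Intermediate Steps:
$x = \frac{19151}{4744}$ ($x = 3 - - \frac{4919}{4744} = 3 + \frac{4919}{4744} = \frac{19151}{4744} \approx 4.0369$)
$x + t{\left(j \right)} = \frac{19151}{4744} - -2907 = \frac{19151}{4744} + 2907 = \frac{13809959}{4744}$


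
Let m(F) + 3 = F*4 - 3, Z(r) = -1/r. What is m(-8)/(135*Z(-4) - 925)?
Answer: 152/3565 ≈ 0.042637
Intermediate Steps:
m(F) = -6 + 4*F (m(F) = -3 + (F*4 - 3) = -3 + (4*F - 3) = -3 + (-3 + 4*F) = -6 + 4*F)
m(-8)/(135*Z(-4) - 925) = (-6 + 4*(-8))/(135*(-1/(-4)) - 925) = (-6 - 32)/(135*(-1*(-¼)) - 925) = -38/(135*(¼) - 925) = -38/(135/4 - 925) = -38/(-3565/4) = -4/3565*(-38) = 152/3565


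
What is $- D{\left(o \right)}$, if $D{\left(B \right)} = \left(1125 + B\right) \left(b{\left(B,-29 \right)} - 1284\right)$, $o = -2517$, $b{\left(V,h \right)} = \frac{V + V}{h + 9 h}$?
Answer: $- \frac{8815824}{5} \approx -1.7632 \cdot 10^{6}$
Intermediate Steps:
$b{\left(V,h \right)} = \frac{V}{5 h}$ ($b{\left(V,h \right)} = \frac{2 V}{10 h} = 2 V \frac{1}{10 h} = \frac{V}{5 h}$)
$D{\left(B \right)} = \left(-1284 - \frac{B}{145}\right) \left(1125 + B\right)$ ($D{\left(B \right)} = \left(1125 + B\right) \left(\frac{B}{5 \left(-29\right)} - 1284\right) = \left(1125 + B\right) \left(\frac{1}{5} B \left(- \frac{1}{29}\right) - 1284\right) = \left(1125 + B\right) \left(- \frac{B}{145} - 1284\right) = \left(1125 + B\right) \left(-1284 - \frac{B}{145}\right) = \left(-1284 - \frac{B}{145}\right) \left(1125 + B\right)$)
$- D{\left(o \right)} = - (-1444500 - - \frac{94289337}{29} - \frac{\left(-2517\right)^{2}}{145}) = - (-1444500 + \frac{94289337}{29} - \frac{6335289}{145}) = \left(-1\right) \frac{8815824}{5} = - \frac{8815824}{5}$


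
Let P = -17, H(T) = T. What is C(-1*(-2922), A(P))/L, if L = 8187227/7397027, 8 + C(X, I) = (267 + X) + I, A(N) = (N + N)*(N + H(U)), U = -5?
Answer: 29062919083/8187227 ≈ 3549.8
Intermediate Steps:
A(N) = 2*N*(-5 + N) (A(N) = (N + N)*(N - 5) = (2*N)*(-5 + N) = 2*N*(-5 + N))
C(X, I) = 259 + I + X (C(X, I) = -8 + ((267 + X) + I) = -8 + (267 + I + X) = 259 + I + X)
L = 8187227/7397027 (L = 8187227*(1/7397027) = 8187227/7397027 ≈ 1.1068)
C(-1*(-2922), A(P))/L = (259 + 2*(-17)*(-5 - 17) - 1*(-2922))/(8187227/7397027) = (259 + 2*(-17)*(-22) + 2922)*(7397027/8187227) = (259 + 748 + 2922)*(7397027/8187227) = 3929*(7397027/8187227) = 29062919083/8187227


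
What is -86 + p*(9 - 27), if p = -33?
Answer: 508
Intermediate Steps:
-86 + p*(9 - 27) = -86 - 33*(9 - 27) = -86 - 33*(-18) = -86 + 594 = 508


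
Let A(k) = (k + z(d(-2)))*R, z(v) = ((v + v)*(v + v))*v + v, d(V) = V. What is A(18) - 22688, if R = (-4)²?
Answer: -22944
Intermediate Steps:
z(v) = v + 4*v³ (z(v) = ((2*v)*(2*v))*v + v = (4*v²)*v + v = 4*v³ + v = v + 4*v³)
R = 16
A(k) = -544 + 16*k (A(k) = (k + (-2 + 4*(-2)³))*16 = (k + (-2 + 4*(-8)))*16 = (k + (-2 - 32))*16 = (k - 34)*16 = (-34 + k)*16 = -544 + 16*k)
A(18) - 22688 = (-544 + 16*18) - 22688 = (-544 + 288) - 22688 = -256 - 22688 = -22944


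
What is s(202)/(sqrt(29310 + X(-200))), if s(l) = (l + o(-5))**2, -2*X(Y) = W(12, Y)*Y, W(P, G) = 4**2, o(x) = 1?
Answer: 41209*sqrt(30910)/30910 ≈ 234.39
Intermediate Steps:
W(P, G) = 16
X(Y) = -8*Y
s(l) = (1 + l)**2 (s(l) = (l + 1)**2 = (1 + l)**2)
s(202)/(sqrt(29310 + X(-200))) = (1 + 202)**2/(sqrt(29310 - 8*(-200))) = 203**2/(sqrt(29310 + 1600)) = 41209/(sqrt(30910)) = 41209*(sqrt(30910)/30910) = 41209*sqrt(30910)/30910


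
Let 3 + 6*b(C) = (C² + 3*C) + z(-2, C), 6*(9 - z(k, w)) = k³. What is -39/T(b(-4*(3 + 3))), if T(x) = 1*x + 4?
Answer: -351/803 ≈ -0.43711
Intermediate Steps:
z(k, w) = 9 - k³/6
b(C) = 11/9 + C/2 + C²/6 (b(C) = -½ + ((C² + 3*C) + (9 - ⅙*(-2)³))/6 = -½ + ((C² + 3*C) + (9 - ⅙*(-8)))/6 = -½ + ((C² + 3*C) + (9 + 4/3))/6 = -½ + ((C² + 3*C) + 31/3)/6 = -½ + (31/3 + C² + 3*C)/6 = -½ + (31/18 + C/2 + C²/6) = 11/9 + C/2 + C²/6)
T(x) = 4 + x (T(x) = x + 4 = 4 + x)
-39/T(b(-4*(3 + 3))) = -39/(4 + (11/9 + (-4*(3 + 3))/2 + (-4*(3 + 3))²/6)) = -39/(4 + (11/9 + (-4*6)/2 + (-4*6)²/6)) = -39/(4 + (11/9 + (½)*(-24) + (⅙)*(-24)²)) = -39/(4 + (11/9 - 12 + (⅙)*576)) = -39/(4 + (11/9 - 12 + 96)) = -39/(4 + 767/9) = -39/803/9 = -39*9/803 = -351/803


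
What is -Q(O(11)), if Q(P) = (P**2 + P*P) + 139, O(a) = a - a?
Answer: -139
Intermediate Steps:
O(a) = 0
Q(P) = 139 + 2*P**2 (Q(P) = (P**2 + P**2) + 139 = 2*P**2 + 139 = 139 + 2*P**2)
-Q(O(11)) = -(139 + 2*0**2) = -(139 + 2*0) = -(139 + 0) = -1*139 = -139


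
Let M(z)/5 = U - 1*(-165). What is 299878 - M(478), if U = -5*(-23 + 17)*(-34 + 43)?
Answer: 297703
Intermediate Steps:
U = 270 (U = -(-30)*9 = -5*(-54) = 270)
M(z) = 2175 (M(z) = 5*(270 - 1*(-165)) = 5*(270 + 165) = 5*435 = 2175)
299878 - M(478) = 299878 - 1*2175 = 299878 - 2175 = 297703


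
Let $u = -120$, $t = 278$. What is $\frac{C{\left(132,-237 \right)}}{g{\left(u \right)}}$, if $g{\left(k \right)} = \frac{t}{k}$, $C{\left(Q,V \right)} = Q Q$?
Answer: $- \frac{1045440}{139} \approx -7521.1$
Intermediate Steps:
$C{\left(Q,V \right)} = Q^{2}$
$g{\left(k \right)} = \frac{278}{k}$
$\frac{C{\left(132,-237 \right)}}{g{\left(u \right)}} = \frac{132^{2}}{278 \frac{1}{-120}} = \frac{17424}{278 \left(- \frac{1}{120}\right)} = \frac{17424}{- \frac{139}{60}} = 17424 \left(- \frac{60}{139}\right) = - \frac{1045440}{139}$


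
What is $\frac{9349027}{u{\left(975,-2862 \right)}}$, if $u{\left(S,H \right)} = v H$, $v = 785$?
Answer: $- \frac{9349027}{2246670} \approx -4.1613$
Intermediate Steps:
$u{\left(S,H \right)} = 785 H$
$\frac{9349027}{u{\left(975,-2862 \right)}} = \frac{9349027}{785 \left(-2862\right)} = \frac{9349027}{-2246670} = 9349027 \left(- \frac{1}{2246670}\right) = - \frac{9349027}{2246670}$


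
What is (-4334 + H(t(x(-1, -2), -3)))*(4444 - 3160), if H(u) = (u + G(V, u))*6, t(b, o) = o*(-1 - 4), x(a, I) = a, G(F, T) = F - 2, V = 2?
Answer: -5449296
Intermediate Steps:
G(F, T) = -2 + F
t(b, o) = -5*o (t(b, o) = o*(-5) = -5*o)
H(u) = 6*u (H(u) = (u + (-2 + 2))*6 = (u + 0)*6 = u*6 = 6*u)
(-4334 + H(t(x(-1, -2), -3)))*(4444 - 3160) = (-4334 + 6*(-5*(-3)))*(4444 - 3160) = (-4334 + 6*15)*1284 = (-4334 + 90)*1284 = -4244*1284 = -5449296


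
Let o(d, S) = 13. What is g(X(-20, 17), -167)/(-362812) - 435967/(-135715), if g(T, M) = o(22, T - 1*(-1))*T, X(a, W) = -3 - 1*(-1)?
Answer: 79088793897/24619515290 ≈ 3.2124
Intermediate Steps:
X(a, W) = -2 (X(a, W) = -3 + 1 = -2)
g(T, M) = 13*T
g(X(-20, 17), -167)/(-362812) - 435967/(-135715) = (13*(-2))/(-362812) - 435967/(-135715) = -26*(-1/362812) - 435967*(-1/135715) = 13/181406 + 435967/135715 = 79088793897/24619515290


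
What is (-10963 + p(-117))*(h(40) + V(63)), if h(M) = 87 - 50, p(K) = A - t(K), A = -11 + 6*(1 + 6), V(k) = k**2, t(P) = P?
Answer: -43324890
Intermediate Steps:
A = 31 (A = -11 + 6*7 = -11 + 42 = 31)
p(K) = 31 - K
h(M) = 37
(-10963 + p(-117))*(h(40) + V(63)) = (-10963 + (31 - 1*(-117)))*(37 + 63**2) = (-10963 + (31 + 117))*(37 + 3969) = (-10963 + 148)*4006 = -10815*4006 = -43324890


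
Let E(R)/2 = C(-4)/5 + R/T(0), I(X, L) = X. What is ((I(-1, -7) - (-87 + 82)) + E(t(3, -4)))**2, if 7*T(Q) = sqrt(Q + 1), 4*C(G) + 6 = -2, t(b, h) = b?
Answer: 51076/25 ≈ 2043.0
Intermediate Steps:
C(G) = -2 (C(G) = -3/2 + (1/4)*(-2) = -3/2 - 1/2 = -2)
T(Q) = sqrt(1 + Q)/7 (T(Q) = sqrt(Q + 1)/7 = sqrt(1 + Q)/7)
E(R) = -4/5 + 14*R (E(R) = 2*(-2/5 + R/((sqrt(1 + 0)/7))) = 2*(-2*1/5 + R/((sqrt(1)/7))) = 2*(-2/5 + R/(((1/7)*1))) = 2*(-2/5 + R/(1/7)) = 2*(-2/5 + R*7) = 2*(-2/5 + 7*R) = -4/5 + 14*R)
((I(-1, -7) - (-87 + 82)) + E(t(3, -4)))**2 = ((-1 - (-87 + 82)) + (-4/5 + 14*3))**2 = ((-1 - 1*(-5)) + (-4/5 + 42))**2 = ((-1 + 5) + 206/5)**2 = (4 + 206/5)**2 = (226/5)**2 = 51076/25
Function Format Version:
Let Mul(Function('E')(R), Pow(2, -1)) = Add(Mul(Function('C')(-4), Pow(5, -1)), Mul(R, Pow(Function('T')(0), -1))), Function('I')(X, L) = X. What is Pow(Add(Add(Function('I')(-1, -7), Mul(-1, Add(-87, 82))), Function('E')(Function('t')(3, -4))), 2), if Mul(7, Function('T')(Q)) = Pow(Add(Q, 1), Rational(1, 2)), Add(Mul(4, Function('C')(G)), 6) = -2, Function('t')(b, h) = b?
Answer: Rational(51076, 25) ≈ 2043.0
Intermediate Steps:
Function('C')(G) = -2 (Function('C')(G) = Add(Rational(-3, 2), Mul(Rational(1, 4), -2)) = Add(Rational(-3, 2), Rational(-1, 2)) = -2)
Function('T')(Q) = Mul(Rational(1, 7), Pow(Add(1, Q), Rational(1, 2))) (Function('T')(Q) = Mul(Rational(1, 7), Pow(Add(Q, 1), Rational(1, 2))) = Mul(Rational(1, 7), Pow(Add(1, Q), Rational(1, 2))))
Function('E')(R) = Add(Rational(-4, 5), Mul(14, R)) (Function('E')(R) = Mul(2, Add(Mul(-2, Pow(5, -1)), Mul(R, Pow(Mul(Rational(1, 7), Pow(Add(1, 0), Rational(1, 2))), -1)))) = Mul(2, Add(Mul(-2, Rational(1, 5)), Mul(R, Pow(Mul(Rational(1, 7), Pow(1, Rational(1, 2))), -1)))) = Mul(2, Add(Rational(-2, 5), Mul(R, Pow(Mul(Rational(1, 7), 1), -1)))) = Mul(2, Add(Rational(-2, 5), Mul(R, Pow(Rational(1, 7), -1)))) = Mul(2, Add(Rational(-2, 5), Mul(R, 7))) = Mul(2, Add(Rational(-2, 5), Mul(7, R))) = Add(Rational(-4, 5), Mul(14, R)))
Pow(Add(Add(Function('I')(-1, -7), Mul(-1, Add(-87, 82))), Function('E')(Function('t')(3, -4))), 2) = Pow(Add(Add(-1, Mul(-1, Add(-87, 82))), Add(Rational(-4, 5), Mul(14, 3))), 2) = Pow(Add(Add(-1, Mul(-1, -5)), Add(Rational(-4, 5), 42)), 2) = Pow(Add(Add(-1, 5), Rational(206, 5)), 2) = Pow(Add(4, Rational(206, 5)), 2) = Pow(Rational(226, 5), 2) = Rational(51076, 25)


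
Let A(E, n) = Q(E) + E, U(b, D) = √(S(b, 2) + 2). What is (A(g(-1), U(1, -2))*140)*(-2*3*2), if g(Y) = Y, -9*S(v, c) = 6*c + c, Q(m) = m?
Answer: 3360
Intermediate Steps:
S(v, c) = -7*c/9 (S(v, c) = -(6*c + c)/9 = -7*c/9)
U(b, D) = ⅔ (U(b, D) = √(-7/9*2 + 2) = √(-14/9 + 2) = √(4/9) = ⅔)
A(E, n) = 2*E (A(E, n) = E + E = 2*E)
(A(g(-1), U(1, -2))*140)*(-2*3*2) = ((2*(-1))*140)*(-2*3*2) = (-2*140)*(-6*2) = -280*(-12) = 3360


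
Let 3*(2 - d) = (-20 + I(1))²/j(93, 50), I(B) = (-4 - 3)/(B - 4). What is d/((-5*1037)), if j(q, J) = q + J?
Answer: -289/1177605 ≈ -0.00024541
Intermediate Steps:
I(B) = -7/(-4 + B)
j(q, J) = J + q
d = 4913/3861 (d = 2 - (-20 - 7/(-4 + 1))²/(3*(50 + 93)) = 2 - (-20 - 7/(-3))²/(3*143) = 2 - (-20 - 7*(-⅓))²/(3*143) = 2 - (-20 + 7/3)²/(3*143) = 2 - (-53/3)²/(3*143) = 2 - 2809/(27*143) = 2 - ⅓*2809/1287 = 2 - 2809/3861 = 4913/3861 ≈ 1.2725)
d/((-5*1037)) = 4913/(3861*((-5*1037))) = (4913/3861)/(-5185) = (4913/3861)*(-1/5185) = -289/1177605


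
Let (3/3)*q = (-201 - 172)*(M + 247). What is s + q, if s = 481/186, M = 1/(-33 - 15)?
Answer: -45691839/496 ≈ -92121.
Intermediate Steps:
M = -1/48 (M = 1/(-48) = -1/48 ≈ -0.020833)
s = 481/186 (s = 481*(1/186) = 481/186 ≈ 2.5860)
q = -4421915/48 (q = (-201 - 172)*(-1/48 + 247) = -373*11855/48 = -4421915/48 ≈ -92123.)
s + q = 481/186 - 4421915/48 = -45691839/496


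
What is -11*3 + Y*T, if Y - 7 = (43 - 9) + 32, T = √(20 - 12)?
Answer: -33 + 146*√2 ≈ 173.48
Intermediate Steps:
T = 2*√2 (T = √8 = 2*√2 ≈ 2.8284)
Y = 73 (Y = 7 + ((43 - 9) + 32) = 7 + (34 + 32) = 7 + 66 = 73)
-11*3 + Y*T = -11*3 + 73*(2*√2) = -33 + 146*√2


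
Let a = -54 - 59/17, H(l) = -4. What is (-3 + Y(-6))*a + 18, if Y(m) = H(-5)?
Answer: 7145/17 ≈ 420.29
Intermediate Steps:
Y(m) = -4
a = -977/17 (a = -54 - 59/17 = -977/17 ≈ -57.471)
(-3 + Y(-6))*a + 18 = (-3 - 4)*(-977/17) + 18 = -7*(-977/17) + 18 = 6839/17 + 18 = 7145/17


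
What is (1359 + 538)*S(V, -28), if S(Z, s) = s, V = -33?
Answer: -53116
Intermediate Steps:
(1359 + 538)*S(V, -28) = (1359 + 538)*(-28) = 1897*(-28) = -53116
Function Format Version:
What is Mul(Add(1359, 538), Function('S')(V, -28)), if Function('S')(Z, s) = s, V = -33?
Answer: -53116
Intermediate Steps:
Mul(Add(1359, 538), Function('S')(V, -28)) = Mul(Add(1359, 538), -28) = Mul(1897, -28) = -53116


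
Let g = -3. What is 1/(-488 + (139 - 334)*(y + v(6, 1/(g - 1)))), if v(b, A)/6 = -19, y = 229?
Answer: -1/22913 ≈ -4.3643e-5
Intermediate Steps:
v(b, A) = -114 (v(b, A) = 6*(-19) = -114)
1/(-488 + (139 - 334)*(y + v(6, 1/(g - 1)))) = 1/(-488 + (139 - 334)*(229 - 114)) = 1/(-488 - 195*115) = 1/(-488 - 22425) = 1/(-22913) = -1/22913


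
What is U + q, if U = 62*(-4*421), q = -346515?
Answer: -450923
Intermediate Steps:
U = -104408 (U = 62*(-1684) = -104408)
U + q = -104408 - 346515 = -450923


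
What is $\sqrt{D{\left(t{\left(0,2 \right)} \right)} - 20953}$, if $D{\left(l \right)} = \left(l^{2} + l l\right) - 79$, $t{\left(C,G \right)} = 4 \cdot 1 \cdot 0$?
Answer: $2 i \sqrt{5258} \approx 145.02 i$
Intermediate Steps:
$t{\left(C,G \right)} = 0$ ($t{\left(C,G \right)} = 4 \cdot 0 = 0$)
$D{\left(l \right)} = -79 + 2 l^{2}$ ($D{\left(l \right)} = \left(l^{2} + l^{2}\right) - 79 = 2 l^{2} - 79 = -79 + 2 l^{2}$)
$\sqrt{D{\left(t{\left(0,2 \right)} \right)} - 20953} = \sqrt{\left(-79 + 2 \cdot 0^{2}\right) - 20953} = \sqrt{\left(-79 + 2 \cdot 0\right) - 20953} = \sqrt{\left(-79 + 0\right) - 20953} = \sqrt{-79 - 20953} = \sqrt{-21032} = 2 i \sqrt{5258}$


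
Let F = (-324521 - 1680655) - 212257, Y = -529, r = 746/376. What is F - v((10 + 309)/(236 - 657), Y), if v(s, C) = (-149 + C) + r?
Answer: -416750313/188 ≈ -2.2168e+6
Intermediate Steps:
r = 373/188 (r = 746*(1/376) = 373/188 ≈ 1.9840)
v(s, C) = -27639/188 + C (v(s, C) = (-149 + C) + 373/188 = -27639/188 + C)
F = -2217433 (F = -2005176 - 212257 = -2217433)
F - v((10 + 309)/(236 - 657), Y) = -2217433 - (-27639/188 - 529) = -2217433 - 1*(-127091/188) = -2217433 + 127091/188 = -416750313/188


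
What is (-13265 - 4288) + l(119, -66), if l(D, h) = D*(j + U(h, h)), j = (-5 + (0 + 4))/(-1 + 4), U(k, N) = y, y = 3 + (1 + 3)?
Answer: -50279/3 ≈ -16760.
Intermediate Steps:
y = 7 (y = 3 + 4 = 7)
U(k, N) = 7
j = -1/3 (j = (-5 + 4)/3 = -1*1/3 = -1/3 ≈ -0.33333)
l(D, h) = 20*D/3 (l(D, h) = D*(-1/3 + 7) = D*(20/3) = 20*D/3)
(-13265 - 4288) + l(119, -66) = (-13265 - 4288) + (20/3)*119 = -17553 + 2380/3 = -50279/3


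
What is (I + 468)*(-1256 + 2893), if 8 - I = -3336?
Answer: 6240244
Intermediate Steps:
I = 3344 (I = 8 - 1*(-3336) = 8 + 3336 = 3344)
(I + 468)*(-1256 + 2893) = (3344 + 468)*(-1256 + 2893) = 3812*1637 = 6240244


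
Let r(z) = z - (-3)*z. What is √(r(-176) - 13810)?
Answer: I*√14514 ≈ 120.47*I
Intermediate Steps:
r(z) = 4*z (r(z) = z + 3*z = 4*z)
√(r(-176) - 13810) = √(4*(-176) - 13810) = √(-704 - 13810) = √(-14514) = I*√14514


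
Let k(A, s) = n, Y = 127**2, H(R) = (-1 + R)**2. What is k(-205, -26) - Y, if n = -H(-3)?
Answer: -16145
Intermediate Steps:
Y = 16129
n = -16 (n = -(-1 - 3)**2 = -1*(-4)**2 = -1*16 = -16)
k(A, s) = -16
k(-205, -26) - Y = -16 - 1*16129 = -16 - 16129 = -16145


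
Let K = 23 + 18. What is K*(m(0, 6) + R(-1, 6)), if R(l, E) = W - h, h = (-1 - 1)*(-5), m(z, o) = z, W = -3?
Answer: -533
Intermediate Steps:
h = 10 (h = -2*(-5) = 10)
R(l, E) = -13 (R(l, E) = -3 - 1*10 = -3 - 10 = -13)
K = 41
K*(m(0, 6) + R(-1, 6)) = 41*(0 - 13) = 41*(-13) = -533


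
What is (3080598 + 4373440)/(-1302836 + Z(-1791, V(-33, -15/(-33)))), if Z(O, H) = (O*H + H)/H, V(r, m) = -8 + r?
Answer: -3727019/652313 ≈ -5.7135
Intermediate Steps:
Z(O, H) = (H + H*O)/H (Z(O, H) = (H*O + H)/H = (H + H*O)/H)
(3080598 + 4373440)/(-1302836 + Z(-1791, V(-33, -15/(-33)))) = (3080598 + 4373440)/(-1302836 + (1 - 1791)) = 7454038/(-1302836 - 1790) = 7454038/(-1304626) = 7454038*(-1/1304626) = -3727019/652313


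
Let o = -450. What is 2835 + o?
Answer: 2385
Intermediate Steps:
2835 + o = 2835 - 450 = 2385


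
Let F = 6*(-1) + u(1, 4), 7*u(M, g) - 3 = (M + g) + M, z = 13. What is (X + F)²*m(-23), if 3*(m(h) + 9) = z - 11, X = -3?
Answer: -24300/49 ≈ -495.92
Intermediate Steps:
u(M, g) = 3/7 + g/7 + 2*M/7 (u(M, g) = 3/7 + ((M + g) + M)/7 = 3/7 + (g + 2*M)/7 = 3/7 + (g/7 + 2*M/7) = 3/7 + g/7 + 2*M/7)
F = -33/7 (F = 6*(-1) + (3/7 + (⅐)*4 + (2/7)*1) = -6 + (3/7 + 4/7 + 2/7) = -6 + 9/7 = -33/7 ≈ -4.7143)
m(h) = -25/3 (m(h) = -9 + (13 - 11)/3 = -9 + (⅓)*2 = -9 + ⅔ = -25/3)
(X + F)²*m(-23) = (-3 - 33/7)²*(-25/3) = (-54/7)²*(-25/3) = (2916/49)*(-25/3) = -24300/49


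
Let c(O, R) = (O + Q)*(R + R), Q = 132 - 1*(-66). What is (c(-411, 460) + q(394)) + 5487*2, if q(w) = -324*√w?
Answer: -184986 - 324*√394 ≈ -1.9142e+5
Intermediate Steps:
Q = 198 (Q = 132 + 66 = 198)
c(O, R) = 2*R*(198 + O) (c(O, R) = (O + 198)*(R + R) = (198 + O)*(2*R) = 2*R*(198 + O))
(c(-411, 460) + q(394)) + 5487*2 = (2*460*(198 - 411) - 324*√394) + 5487*2 = (2*460*(-213) - 324*√394) + 10974 = (-195960 - 324*√394) + 10974 = -184986 - 324*√394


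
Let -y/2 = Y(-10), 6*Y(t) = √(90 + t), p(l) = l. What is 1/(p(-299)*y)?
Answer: 3*√5/5980 ≈ 0.0011218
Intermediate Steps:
Y(t) = √(90 + t)/6
y = -4*√5/3 (y = -√(90 - 10)/3 = -√80/3 = -4*√5/3 ≈ -2.9814)
1/(p(-299)*y) = 1/((-299)*((-4*√5/3))) = -(-3)*√5/5980 = 3*√5/5980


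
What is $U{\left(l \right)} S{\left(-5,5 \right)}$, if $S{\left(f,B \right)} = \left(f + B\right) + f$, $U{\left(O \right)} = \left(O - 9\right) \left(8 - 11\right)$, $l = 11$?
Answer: $30$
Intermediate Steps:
$U{\left(O \right)} = 27 - 3 O$ ($U{\left(O \right)} = \left(-9 + O\right) \left(-3\right) = 27 - 3 O$)
$S{\left(f,B \right)} = B + 2 f$ ($S{\left(f,B \right)} = \left(B + f\right) + f = B + 2 f$)
$U{\left(l \right)} S{\left(-5,5 \right)} = \left(27 - 33\right) \left(5 + 2 \left(-5\right)\right) = \left(27 - 33\right) \left(5 - 10\right) = \left(-6\right) \left(-5\right) = 30$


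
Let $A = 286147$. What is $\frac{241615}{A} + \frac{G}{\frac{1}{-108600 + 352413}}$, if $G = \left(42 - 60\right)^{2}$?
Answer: $\frac{22604300399179}{286147} \approx 7.8995 \cdot 10^{7}$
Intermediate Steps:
$G = 324$ ($G = \left(-18\right)^{2} = 324$)
$\frac{241615}{A} + \frac{G}{\frac{1}{-108600 + 352413}} = \frac{241615}{286147} + \frac{324}{\frac{1}{-108600 + 352413}} = 241615 \cdot \frac{1}{286147} + \frac{324}{\frac{1}{243813}} = \frac{241615}{286147} + 324 \frac{1}{\frac{1}{243813}} = \frac{241615}{286147} + 324 \cdot 243813 = \frac{241615}{286147} + 78995412 = \frac{22604300399179}{286147}$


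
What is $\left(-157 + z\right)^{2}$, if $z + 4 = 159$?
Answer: $4$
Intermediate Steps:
$z = 155$ ($z = -4 + 159 = 155$)
$\left(-157 + z\right)^{2} = \left(-157 + 155\right)^{2} = \left(-2\right)^{2} = 4$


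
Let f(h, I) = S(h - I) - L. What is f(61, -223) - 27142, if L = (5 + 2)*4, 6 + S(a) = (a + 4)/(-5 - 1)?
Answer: -27224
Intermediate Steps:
S(a) = -20/3 - a/6 (S(a) = -6 + (a + 4)/(-5 - 1) = -6 + (4 + a)/(-6) = -6 + (4 + a)*(-1/6) = -6 + (-2/3 - a/6) = -20/3 - a/6)
L = 28 (L = 7*4 = 28)
f(h, I) = -104/3 - h/6 + I/6 (f(h, I) = (-20/3 - (h - I)/6) - 1*28 = (-20/3 + (-h/6 + I/6)) - 28 = (-20/3 - h/6 + I/6) - 28 = -104/3 - h/6 + I/6)
f(61, -223) - 27142 = (-104/3 - 1/6*61 + (1/6)*(-223)) - 27142 = (-104/3 - 61/6 - 223/6) - 27142 = -82 - 27142 = -27224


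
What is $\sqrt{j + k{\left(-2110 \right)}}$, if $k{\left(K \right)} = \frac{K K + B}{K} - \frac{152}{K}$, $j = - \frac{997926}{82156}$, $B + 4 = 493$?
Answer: $\frac{i \sqrt{996486914950238330}}{21668645} \approx 46.068 i$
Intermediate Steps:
$B = 489$ ($B = -4 + 493 = 489$)
$j = - \frac{498963}{41078}$ ($j = \left(-997926\right) \frac{1}{82156} = - \frac{498963}{41078} \approx -12.147$)
$k{\left(K \right)} = - \frac{152}{K} + \frac{489 + K^{2}}{K}$ ($k{\left(K \right)} = \frac{K K + 489}{K} - \frac{152}{K} = \frac{K^{2} + 489}{K} - \frac{152}{K} = \frac{489 + K^{2}}{K} - \frac{152}{K} = - \frac{152}{K} + \frac{489 + K^{2}}{K}$)
$\sqrt{j + k{\left(-2110 \right)}} = \sqrt{- \frac{498963}{41078} - \left(2110 - \frac{337}{-2110}\right)} = \sqrt{- \frac{498963}{41078} + \left(-2110 + 337 \left(- \frac{1}{2110}\right)\right)} = \sqrt{- \frac{498963}{41078} - \frac{4452437}{2110}} = \sqrt{- \frac{45987504754}{21668645}} = \frac{i \sqrt{996486914950238330}}{21668645}$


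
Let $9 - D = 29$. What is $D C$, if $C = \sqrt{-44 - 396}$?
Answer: $- 40 i \sqrt{110} \approx - 419.52 i$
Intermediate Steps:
$D = -20$ ($D = 9 - 29 = -20$)
$C = 2 i \sqrt{110}$ ($C = \sqrt{-440} = 2 i \sqrt{110} \approx 20.976 i$)
$D C = - 20 \cdot 2 i \sqrt{110} = - 40 i \sqrt{110}$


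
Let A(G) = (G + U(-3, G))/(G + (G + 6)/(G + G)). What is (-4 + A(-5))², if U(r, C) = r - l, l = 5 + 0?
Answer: 5476/2601 ≈ 2.1053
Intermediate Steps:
l = 5
U(r, C) = -5 + r (U(r, C) = r - 1*5 = r - 5 = -5 + r)
A(G) = (-8 + G)/(G + (6 + G)/(2*G)) (A(G) = (G + (-5 - 3))/(G + (G + 6)/(G + G)) = (G - 8)/(G + (6 + G)/((2*G))) = (-8 + G)/(G + (6 + G)*(1/(2*G))) = (-8 + G)/(G + (6 + G)/(2*G)))
(-4 + A(-5))² = (-4 + 2*(-5)*(-8 - 5)/(6 - 5 + 2*(-5)²))² = (-4 + 2*(-5)*(-13)/(6 - 5 + 2*25))² = (-4 + 2*(-5)*(-13)/(6 - 5 + 50))² = (-4 + 2*(-5)*(-13)/51)² = (-4 + 2*(-5)*(1/51)*(-13))² = (-4 + 130/51)² = (-74/51)² = 5476/2601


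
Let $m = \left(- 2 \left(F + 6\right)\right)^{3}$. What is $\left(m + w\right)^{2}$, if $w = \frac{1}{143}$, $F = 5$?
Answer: $\frac{2318502611569}{20449} \approx 1.1338 \cdot 10^{8}$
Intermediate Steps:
$w = \frac{1}{143} \approx 0.006993$
$m = -10648$ ($m = \left(- 2 \left(5 + 6\right)\right)^{3} = \left(\left(-2\right) 11\right)^{3} = \left(-22\right)^{3} = -10648$)
$\left(m + w\right)^{2} = \left(-10648 + \frac{1}{143}\right)^{2} = \left(- \frac{1522663}{143}\right)^{2} = \frac{2318502611569}{20449}$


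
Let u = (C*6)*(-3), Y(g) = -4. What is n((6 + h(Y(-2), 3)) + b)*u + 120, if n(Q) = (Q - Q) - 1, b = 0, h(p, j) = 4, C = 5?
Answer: 210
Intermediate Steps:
n(Q) = -1 (n(Q) = 0 - 1 = -1)
u = -90 (u = (5*6)*(-3) = 30*(-3) = -90)
n((6 + h(Y(-2), 3)) + b)*u + 120 = -1*(-90) + 120 = 90 + 120 = 210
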